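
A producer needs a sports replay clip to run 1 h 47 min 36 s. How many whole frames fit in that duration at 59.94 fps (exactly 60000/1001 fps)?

1 h 47 min 36 s = 6456 s.
Frames = 6456 × 60000/1001 = 387360000/1001 ≈ 386973.0270.
Complete frames: 386973.

386973 frames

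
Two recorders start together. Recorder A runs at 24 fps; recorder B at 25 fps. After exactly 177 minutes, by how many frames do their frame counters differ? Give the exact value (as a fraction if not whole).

177 min = 10620 s.
A emits 24 × 10620 = 254880 frames; B emits 25 × 10620 = 265500.
Difference = 10620 frames; B is ahead of A.

10620 frames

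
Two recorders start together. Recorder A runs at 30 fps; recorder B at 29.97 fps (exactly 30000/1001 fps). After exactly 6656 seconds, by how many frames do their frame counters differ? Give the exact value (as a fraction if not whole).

15360/77 frames

A emits 30 × 6656 = 199680 frames; B emits 30000/1001 × 6656 = 15360000/77.
Difference = 15360/77 frames (≈ 199.4805); B is behind A.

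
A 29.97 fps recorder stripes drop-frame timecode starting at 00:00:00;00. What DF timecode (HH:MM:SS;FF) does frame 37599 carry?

Each 10-minute DF block holds 10 × 60 × 30 − 9 × 2 = 17982 frames. 37599 ÷ 17982 → 2 full blocks, remainder 1635.
Within the partial block the first minute is 1800 frames and each further minute 1798, so 0 further minute boundaries passed. Total skipped labels = 18 × 2 + 2 × 0 = 36.
Non-drop label index = 37599 + 36 = 37635; at 30 labels/s that is 00:20:54:15, i.e. DF 00:20:54;15.

00:20:54;15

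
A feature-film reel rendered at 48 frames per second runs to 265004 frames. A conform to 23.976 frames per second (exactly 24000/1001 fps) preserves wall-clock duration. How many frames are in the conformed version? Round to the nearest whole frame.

132370 frames

Frames at target rate = 265004 × (24000/1001) / (48) = 132502000/1001 ≈ 132369.630.
Nearest whole frame: 132370.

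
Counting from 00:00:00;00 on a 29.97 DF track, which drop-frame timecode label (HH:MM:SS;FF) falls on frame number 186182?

Each 10-minute DF block holds 10 × 60 × 30 − 9 × 2 = 17982 frames. 186182 ÷ 17982 → 10 full blocks, remainder 6362.
Within the partial block the first minute is 1800 frames and each further minute 1798, so 3 further minute boundaries passed. Total skipped labels = 18 × 10 + 2 × 3 = 186.
Non-drop label index = 186182 + 186 = 186368; at 30 labels/s that is 01:43:32:08, i.e. DF 01:43:32;08.

01:43:32;08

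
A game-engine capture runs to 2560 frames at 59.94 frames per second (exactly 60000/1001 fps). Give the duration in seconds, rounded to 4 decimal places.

42.7093 seconds

Running time = 2560 × 1001/60000 = 16016/375 s ≈ 42.7093 s.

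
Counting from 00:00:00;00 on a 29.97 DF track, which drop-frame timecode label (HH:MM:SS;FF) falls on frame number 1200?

00:00:40;00

Ten DF minutes hold 17982 frames, so frame 1200 lies in block 0 (frames 0–17981) with 1200 frames into that block.
The block's first minute is 1800 frames and the rest 1798 each; 1200 frames reaches minute 0, so 0 × 18 + 0 × 2 = 0 labels have been skipped so far.
Adding those back, label number 1200 + 0 = 1200 at 30 labels/s is 40 s + 0 f = 0 h 0 min 40 s frame 0, i.e. 00:00:40;00.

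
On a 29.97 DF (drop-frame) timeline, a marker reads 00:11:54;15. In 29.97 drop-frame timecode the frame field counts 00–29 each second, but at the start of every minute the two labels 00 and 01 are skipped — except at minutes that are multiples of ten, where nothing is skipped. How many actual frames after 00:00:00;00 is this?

21415

As if non-drop at 30 labels/s: (0 × 3600 + 11 × 60 + 54) × 30 + 15 = 21435.
Minute boundaries passed: 11; those not divisible by 10: 11 − 1 = 10; dropped labels = 2 × 10 = 20.
Actual frame index = 21435 − 20 = 21415.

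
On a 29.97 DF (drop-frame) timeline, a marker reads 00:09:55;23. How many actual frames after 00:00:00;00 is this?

17855

As if non-drop at 30 labels/s: (0 × 3600 + 9 × 60 + 55) × 30 + 23 = 17873.
Minute boundaries passed: 9; those not divisible by 10: 9 − 0 = 9; dropped labels = 2 × 9 = 18.
Actual frame index = 17873 − 18 = 17855.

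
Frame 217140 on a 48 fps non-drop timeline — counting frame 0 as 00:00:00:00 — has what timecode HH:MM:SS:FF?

01:15:23:36

217140 ÷ 48 = 4523 full seconds, remainder 36 frames.
4523 s = 1 h 15 min 23 s.
Timecode: 01:15:23:36.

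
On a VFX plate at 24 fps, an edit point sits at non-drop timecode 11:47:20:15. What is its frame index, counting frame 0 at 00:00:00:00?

1018575

Total seconds to the label: (11 × 3600 + 47 × 60 + 20) = 42440.
Frame index = 42440 × 24 + 15 = 1018575.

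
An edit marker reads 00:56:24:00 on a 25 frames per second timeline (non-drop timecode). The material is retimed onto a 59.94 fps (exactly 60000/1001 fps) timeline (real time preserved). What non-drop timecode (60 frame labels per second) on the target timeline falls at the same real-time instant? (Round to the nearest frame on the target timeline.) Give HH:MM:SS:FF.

00:56:20:37

Source frame index: (0×3600 + 56×60 + 24) × 25 + 0 = 84600.
Real time: 84600 / (25) = 3384 s.
Target frame: (3384) × (60000/1001) = 203040000/1001 ≈ 202837.163 → 202837.
At 60 labels/s: frame 202837 → 00:56:20:37.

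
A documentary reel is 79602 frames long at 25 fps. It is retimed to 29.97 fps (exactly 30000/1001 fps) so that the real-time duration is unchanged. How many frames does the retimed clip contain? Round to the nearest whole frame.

Frames at target rate = 79602 × (30000/1001) / (25) = 95522400/1001 ≈ 95426.973.
Nearest whole frame: 95427.

95427 frames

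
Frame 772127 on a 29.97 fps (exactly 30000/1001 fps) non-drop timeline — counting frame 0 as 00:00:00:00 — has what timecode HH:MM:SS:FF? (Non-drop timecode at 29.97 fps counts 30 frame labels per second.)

07:08:57:17

772127 ÷ 30 = 25737 full seconds, remainder 17 frames.
25737 s = 7 h 8 min 57 s.
Timecode: 07:08:57:17.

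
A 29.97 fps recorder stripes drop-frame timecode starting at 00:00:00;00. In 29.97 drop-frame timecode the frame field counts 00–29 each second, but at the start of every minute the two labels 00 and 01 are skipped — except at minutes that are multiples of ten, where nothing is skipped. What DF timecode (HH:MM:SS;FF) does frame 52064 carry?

00:28:57;06

Ten DF minutes hold 17982 frames, so frame 52064 lies in block 2 (frames 35964–53945) with 16100 frames into that block.
The block's first minute is 1800 frames and the rest 1798 each; 16100 frames reaches minute 8, so 2 × 18 + 8 × 2 = 52 labels have been skipped so far.
Adding those back, label number 52064 + 52 = 52116 at 30 labels/s is 1737 s + 6 f = 0 h 28 min 57 s frame 6, i.e. 00:28:57;06.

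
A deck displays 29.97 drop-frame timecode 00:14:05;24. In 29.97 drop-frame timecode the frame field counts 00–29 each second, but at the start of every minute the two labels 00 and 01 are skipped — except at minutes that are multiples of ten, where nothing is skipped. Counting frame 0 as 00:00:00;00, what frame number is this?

25348

As if non-drop at 30 labels/s: (0 × 3600 + 14 × 60 + 5) × 30 + 24 = 25374.
Minute boundaries passed: 14; those not divisible by 10: 14 − 1 = 13; dropped labels = 2 × 13 = 26.
Actual frame index = 25374 − 26 = 25348.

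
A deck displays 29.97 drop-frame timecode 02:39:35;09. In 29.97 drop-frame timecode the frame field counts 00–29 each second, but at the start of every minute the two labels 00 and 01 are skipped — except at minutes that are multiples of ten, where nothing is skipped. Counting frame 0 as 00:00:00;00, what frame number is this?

Complete 10-minute blocks: 15, each 17982 frames → 269730.
Remaining 9 whole minutes in the current block: 1800 + 8 × 1798 = 16184 frames.
Within the current minute: 35 × 30 + 9 − 2 = 1057 (labels ;00/;01 skipped at this minute). Total = 269730 + 16184 + 1057 = 286971.

286971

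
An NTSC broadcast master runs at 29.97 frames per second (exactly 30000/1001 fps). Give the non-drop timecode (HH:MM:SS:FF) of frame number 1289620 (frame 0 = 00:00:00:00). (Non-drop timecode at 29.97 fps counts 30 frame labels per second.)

1289620 ÷ 30 = 42987 full seconds, remainder 10 frames.
42987 s = 11 h 56 min 27 s.
Timecode: 11:56:27:10.

11:56:27:10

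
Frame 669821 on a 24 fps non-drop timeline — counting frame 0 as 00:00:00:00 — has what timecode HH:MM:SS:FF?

07:45:09:05

669821 ÷ 24 = 27909 full seconds, remainder 5 frames.
27909 s = 7 h 45 min 9 s.
Timecode: 07:45:09:05.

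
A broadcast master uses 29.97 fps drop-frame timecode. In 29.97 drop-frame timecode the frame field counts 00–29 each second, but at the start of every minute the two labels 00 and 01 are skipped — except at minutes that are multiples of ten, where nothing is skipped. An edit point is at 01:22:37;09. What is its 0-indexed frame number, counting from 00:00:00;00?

Complete 10-minute blocks: 8, each 17982 frames → 143856.
Remaining 2 whole minutes in the current block: 1800 + 1 × 1798 = 3598 frames.
Within the current minute: 37 × 30 + 9 − 2 = 1117 (labels ;00/;01 skipped at this minute). Total = 143856 + 3598 + 1117 = 148571.

148571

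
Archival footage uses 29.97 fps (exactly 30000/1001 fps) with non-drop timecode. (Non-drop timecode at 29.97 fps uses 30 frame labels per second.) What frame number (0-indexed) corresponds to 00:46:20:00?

frame 83400

Total seconds to the label: (0 × 3600 + 46 × 60 + 20) = 2780.
Frame index = 2780 × 30 + 0 = 83400.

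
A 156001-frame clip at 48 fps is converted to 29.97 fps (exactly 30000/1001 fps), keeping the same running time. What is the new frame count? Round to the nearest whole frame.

97403 frames

Frames at target rate = 156001 × (30000/1001) / (48) = 97500625/1001 ≈ 97403.222.
Nearest whole frame: 97403.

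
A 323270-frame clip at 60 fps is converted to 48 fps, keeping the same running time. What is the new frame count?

Target frames = source frames × (target rate / source rate) = 323270 × (48)/(60) = 323270 × 4/5 = 258616.

258616 frames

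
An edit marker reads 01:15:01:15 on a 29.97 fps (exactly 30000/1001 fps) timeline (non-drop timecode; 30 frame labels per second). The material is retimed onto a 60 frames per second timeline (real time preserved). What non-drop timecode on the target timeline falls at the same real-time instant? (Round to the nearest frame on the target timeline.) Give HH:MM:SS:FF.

Source frame index: (1×3600 + 15×60 + 1) × 30 + 15 = 135045.
Real time: 135045 / (30000/1001) = 9012003/2000 s.
Target frame: (9012003/2000) × (60) = 27036009/100 ≈ 270360.090 → 270360.
At 60 labels/s: frame 270360 → 01:15:06:00.

01:15:06:00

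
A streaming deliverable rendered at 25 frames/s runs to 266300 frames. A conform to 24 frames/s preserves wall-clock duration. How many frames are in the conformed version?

255648 frames

Target frames = source frames × (target rate / source rate) = 266300 × (24)/(25) = 266300 × 24/25 = 255648.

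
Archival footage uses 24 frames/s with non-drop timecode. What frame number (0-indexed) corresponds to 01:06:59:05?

Total seconds to the label: (1 × 3600 + 6 × 60 + 59) = 4019.
Frame index = 4019 × 24 + 5 = 96461.

96461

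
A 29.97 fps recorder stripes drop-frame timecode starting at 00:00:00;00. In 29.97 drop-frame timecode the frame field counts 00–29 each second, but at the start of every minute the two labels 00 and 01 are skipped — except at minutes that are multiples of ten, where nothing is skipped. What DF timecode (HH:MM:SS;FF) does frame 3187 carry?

Ten DF minutes hold 17982 frames, so frame 3187 lies in block 0 (frames 0–17981) with 3187 frames into that block.
The block's first minute is 1800 frames and the rest 1798 each; 3187 frames reaches minute 1, so 0 × 18 + 1 × 2 = 2 labels have been skipped so far.
Adding those back, label number 3187 + 2 = 3189 at 30 labels/s is 106 s + 9 f = 0 h 1 min 46 s frame 9, i.e. 00:01:46;09.

00:01:46;09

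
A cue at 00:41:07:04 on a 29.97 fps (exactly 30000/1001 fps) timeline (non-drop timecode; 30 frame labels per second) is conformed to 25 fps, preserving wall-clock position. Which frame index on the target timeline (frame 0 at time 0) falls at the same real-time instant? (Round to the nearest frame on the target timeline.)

frame 61740

Source frame index: (0×3600 + 41×60 + 7) × 30 + 4 = 74014.
Real time: 74014 / (30000/1001) = 37044007/15000 s.
Target frame: (37044007/15000) × (25) = 37044007/600 ≈ 61740.012 → 61740.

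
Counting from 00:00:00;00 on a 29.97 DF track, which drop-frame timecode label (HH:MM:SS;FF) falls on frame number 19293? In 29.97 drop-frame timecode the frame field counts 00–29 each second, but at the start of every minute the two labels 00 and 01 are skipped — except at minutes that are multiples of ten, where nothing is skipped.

Each 10-minute DF block holds 10 × 60 × 30 − 9 × 2 = 17982 frames. 19293 ÷ 17982 → 1 full block, remainder 1311.
Within the partial block the first minute is 1800 frames and each further minute 1798, so 0 further minute boundaries passed. Total skipped labels = 18 × 1 + 2 × 0 = 18.
Non-drop label index = 19293 + 18 = 19311; at 30 labels/s that is 00:10:43:21, i.e. DF 00:10:43;21.

00:10:43;21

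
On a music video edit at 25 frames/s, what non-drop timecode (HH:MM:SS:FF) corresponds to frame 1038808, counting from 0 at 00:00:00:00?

11:32:32:08

1038808 ÷ 25 = 41552 full seconds, remainder 8 frames.
41552 s = 11 h 32 min 32 s.
Timecode: 11:32:32:08.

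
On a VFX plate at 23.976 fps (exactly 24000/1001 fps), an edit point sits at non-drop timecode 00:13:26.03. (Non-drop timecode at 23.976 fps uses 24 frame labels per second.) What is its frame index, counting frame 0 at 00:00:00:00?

19347

Total seconds to the label: (0 × 3600 + 13 × 60 + 26) = 806.
Frame index = 806 × 24 + 3 = 19347.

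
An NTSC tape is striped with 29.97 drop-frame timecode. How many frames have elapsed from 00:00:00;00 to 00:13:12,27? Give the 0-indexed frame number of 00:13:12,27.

23763

As if non-drop at 30 labels/s: (0 × 3600 + 13 × 60 + 12) × 30 + 27 = 23787.
Minute boundaries passed: 13; those not divisible by 10: 13 − 1 = 12; dropped labels = 2 × 12 = 24.
Actual frame index = 23787 − 24 = 23763.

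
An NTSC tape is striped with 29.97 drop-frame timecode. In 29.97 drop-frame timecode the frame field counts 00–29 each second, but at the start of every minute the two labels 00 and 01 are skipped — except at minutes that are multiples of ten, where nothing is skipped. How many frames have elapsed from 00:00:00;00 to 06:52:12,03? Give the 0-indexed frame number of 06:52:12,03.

As if non-drop at 30 labels/s: (6 × 3600 + 52 × 60 + 12) × 30 + 3 = 741963.
Minute boundaries passed: 412; those not divisible by 10: 412 − 41 = 371; dropped labels = 2 × 371 = 742.
Actual frame index = 741963 − 742 = 741221.

741221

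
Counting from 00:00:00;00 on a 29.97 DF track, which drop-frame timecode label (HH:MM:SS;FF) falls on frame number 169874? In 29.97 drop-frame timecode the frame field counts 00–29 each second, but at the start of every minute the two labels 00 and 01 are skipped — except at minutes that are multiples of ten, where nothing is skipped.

01:34:28;04

Ten DF minutes hold 17982 frames, so frame 169874 lies in block 9 (frames 161838–179819) with 8036 frames into that block.
The block's first minute is 1800 frames and the rest 1798 each; 8036 frames reaches minute 4, so 9 × 18 + 4 × 2 = 170 labels have been skipped so far.
Adding those back, label number 169874 + 170 = 170044 at 30 labels/s is 5668 s + 4 f = 1 h 34 min 28 s frame 4, i.e. 01:34:28;04.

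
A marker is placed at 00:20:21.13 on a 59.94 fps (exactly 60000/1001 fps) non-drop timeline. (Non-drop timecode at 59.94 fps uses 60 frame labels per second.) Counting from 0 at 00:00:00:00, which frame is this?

Total seconds to the label: (0 × 3600 + 20 × 60 + 21) = 1221.
Frame index = 1221 × 60 + 13 = 73273.

73273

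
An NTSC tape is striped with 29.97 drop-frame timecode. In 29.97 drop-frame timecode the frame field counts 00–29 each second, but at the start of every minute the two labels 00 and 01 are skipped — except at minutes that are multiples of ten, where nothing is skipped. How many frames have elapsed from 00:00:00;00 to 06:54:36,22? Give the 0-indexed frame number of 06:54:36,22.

745556

Complete 10-minute blocks: 41, each 17982 frames → 737262.
Remaining 4 whole minutes in the current block: 1800 + 3 × 1798 = 7194 frames.
Within the current minute: 36 × 30 + 22 − 2 = 1100 (labels ;00/;01 skipped at this minute). Total = 737262 + 7194 + 1100 = 745556.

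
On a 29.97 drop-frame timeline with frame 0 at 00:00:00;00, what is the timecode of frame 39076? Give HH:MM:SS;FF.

00:21:43;24

Ten DF minutes hold 17982 frames, so frame 39076 lies in block 2 (frames 35964–53945) with 3112 frames into that block.
The block's first minute is 1800 frames and the rest 1798 each; 3112 frames reaches minute 1, so 2 × 18 + 1 × 2 = 38 labels have been skipped so far.
Adding those back, label number 39076 + 38 = 39114 at 30 labels/s is 1303 s + 24 f = 0 h 21 min 43 s frame 24, i.e. 00:21:43;24.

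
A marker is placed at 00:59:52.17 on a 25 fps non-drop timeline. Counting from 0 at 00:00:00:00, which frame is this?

89817

Total seconds to the label: (0 × 3600 + 59 × 60 + 52) = 3592.
Frame index = 3592 × 25 + 17 = 89817.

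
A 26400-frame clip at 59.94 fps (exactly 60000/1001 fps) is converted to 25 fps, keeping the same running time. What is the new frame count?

Target frames = source frames × (target rate / source rate) = 26400 × (25)/(60000/1001) = 26400 × 1001/2400 = 11011.

11011 frames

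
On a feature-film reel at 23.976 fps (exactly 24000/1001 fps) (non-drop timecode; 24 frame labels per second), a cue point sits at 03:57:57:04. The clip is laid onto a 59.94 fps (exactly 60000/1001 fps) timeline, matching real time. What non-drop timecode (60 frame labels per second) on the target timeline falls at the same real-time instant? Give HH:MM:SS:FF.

03:57:57:10

Source frame index: (3×3600 + 57×60 + 57) × 24 + 4 = 342652.
Real time: 342652 / (24000/1001) = 85748663/6000 s.
Target frame: (85748663/6000) × (60000/1001) = 856630.
At 60 labels/s: frame 856630 → 03:57:57:10.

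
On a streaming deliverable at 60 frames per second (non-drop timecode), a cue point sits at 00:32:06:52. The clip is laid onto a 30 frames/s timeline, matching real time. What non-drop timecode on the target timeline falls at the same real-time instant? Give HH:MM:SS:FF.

00:32:06:26

Source frame index: (0×3600 + 32×60 + 6) × 60 + 52 = 115612.
Real time: 115612 / (60) = 28903/15 s.
Target frame: (28903/15) × (30) = 57806.
At 30 labels/s: frame 57806 → 00:32:06:26.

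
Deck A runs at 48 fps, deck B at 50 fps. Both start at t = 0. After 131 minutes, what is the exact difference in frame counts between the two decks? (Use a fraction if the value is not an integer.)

15720 frames

131 min = 7860 s.
A emits 48 × 7860 = 377280 frames; B emits 50 × 7860 = 393000.
Difference = 15720 frames; B is ahead of A.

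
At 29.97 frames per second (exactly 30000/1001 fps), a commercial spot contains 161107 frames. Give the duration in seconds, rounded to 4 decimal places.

Running time = 161107 × 1001/30000 = 161268107/30000 s ≈ 5375.6036 s.

5375.6036 seconds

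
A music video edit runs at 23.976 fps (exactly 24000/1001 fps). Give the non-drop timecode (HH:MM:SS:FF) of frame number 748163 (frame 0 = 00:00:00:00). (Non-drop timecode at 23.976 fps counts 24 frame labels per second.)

08:39:33:11

748163 ÷ 24 = 31173 full seconds, remainder 11 frames.
31173 s = 8 h 39 min 33 s.
Timecode: 08:39:33:11.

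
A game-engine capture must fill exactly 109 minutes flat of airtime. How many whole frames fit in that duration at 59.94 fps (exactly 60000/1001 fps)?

109 min = 6540 s.
Frames = 6540 × 60000/1001 = 392400000/1001 ≈ 392007.9920.
Complete frames: 392007.

392007 frames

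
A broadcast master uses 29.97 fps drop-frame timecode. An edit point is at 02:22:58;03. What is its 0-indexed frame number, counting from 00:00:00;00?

Complete 10-minute blocks: 14, each 17982 frames → 251748.
Remaining 2 whole minutes in the current block: 1800 + 1 × 1798 = 3598 frames.
Within the current minute: 58 × 30 + 3 − 2 = 1741 (labels ;00/;01 skipped at this minute). Total = 251748 + 3598 + 1741 = 257087.

257087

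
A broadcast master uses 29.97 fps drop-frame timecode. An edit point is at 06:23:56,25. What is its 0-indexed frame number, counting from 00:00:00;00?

As if non-drop at 30 labels/s: (6 × 3600 + 23 × 60 + 56) × 30 + 25 = 691105.
Minute boundaries passed: 383; those not divisible by 10: 383 − 38 = 345; dropped labels = 2 × 345 = 690.
Actual frame index = 691105 − 690 = 690415.

690415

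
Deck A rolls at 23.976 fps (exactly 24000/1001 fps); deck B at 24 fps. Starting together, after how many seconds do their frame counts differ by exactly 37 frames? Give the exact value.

37037/24 seconds

The gap grows by |24 − 24000/1001| = 24/1001 frames per second.
Time for a 37-frame gap: 37 ÷ (24/1001) = 37037/24 s.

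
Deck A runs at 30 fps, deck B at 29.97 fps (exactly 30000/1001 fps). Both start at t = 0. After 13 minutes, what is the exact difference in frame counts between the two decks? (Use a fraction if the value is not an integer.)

13 min = 780 s.
A emits 30 × 780 = 23400 frames; B emits 30000/1001 × 780 = 1800000/77.
Difference = 1800/77 frames (≈ 23.3766); B is behind A.

1800/77 frames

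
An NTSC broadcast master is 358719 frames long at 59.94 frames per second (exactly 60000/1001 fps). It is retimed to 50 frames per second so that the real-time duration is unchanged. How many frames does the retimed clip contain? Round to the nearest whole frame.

299231 frames

Frames at target rate = 358719 × (50) / (60000/1001) = 119692573/400 ≈ 299231.432.
Nearest whole frame: 299231.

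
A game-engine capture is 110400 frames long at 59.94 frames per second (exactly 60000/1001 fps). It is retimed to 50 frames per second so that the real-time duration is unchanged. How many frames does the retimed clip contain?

Target frames = source frames × (target rate / source rate) = 110400 × (50)/(60000/1001) = 110400 × 1001/1200 = 92092.

92092 frames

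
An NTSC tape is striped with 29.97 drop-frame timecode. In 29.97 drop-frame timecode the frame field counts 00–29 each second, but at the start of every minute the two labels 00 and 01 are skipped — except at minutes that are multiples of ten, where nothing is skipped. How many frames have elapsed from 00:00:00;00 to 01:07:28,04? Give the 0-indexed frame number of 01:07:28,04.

Complete 10-minute blocks: 6, each 17982 frames → 107892.
Remaining 7 whole minutes in the current block: 1800 + 6 × 1798 = 12588 frames.
Within the current minute: 28 × 30 + 4 − 2 = 842 (labels ;00/;01 skipped at this minute). Total = 107892 + 12588 + 842 = 121322.

121322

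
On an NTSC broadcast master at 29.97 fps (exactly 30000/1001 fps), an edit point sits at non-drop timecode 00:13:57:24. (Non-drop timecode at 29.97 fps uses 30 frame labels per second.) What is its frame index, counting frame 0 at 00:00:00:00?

frame 25134

Total seconds to the label: (0 × 3600 + 13 × 60 + 57) = 837.
Frame index = 837 × 30 + 24 = 25134.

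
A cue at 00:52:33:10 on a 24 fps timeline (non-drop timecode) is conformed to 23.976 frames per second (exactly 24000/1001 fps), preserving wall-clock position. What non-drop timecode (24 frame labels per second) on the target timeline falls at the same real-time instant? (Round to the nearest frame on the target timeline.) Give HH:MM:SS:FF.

Source frame index: (0×3600 + 52×60 + 33) × 24 + 10 = 75682.
Real time: 75682 / (24) = 37841/12 s.
Target frame: (37841/12) × (24000/1001) = 75682000/1001 ≈ 75606.394 → 75606.
At 24 labels/s: frame 75606 → 00:52:30:06.

00:52:30:06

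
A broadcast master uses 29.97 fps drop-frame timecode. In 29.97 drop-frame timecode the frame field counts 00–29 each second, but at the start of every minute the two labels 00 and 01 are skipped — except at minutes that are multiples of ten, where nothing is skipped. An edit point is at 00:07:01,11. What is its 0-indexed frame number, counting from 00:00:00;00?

As if non-drop at 30 labels/s: (0 × 3600 + 7 × 60 + 1) × 30 + 11 = 12641.
Minute boundaries passed: 7; those not divisible by 10: 7 − 0 = 7; dropped labels = 2 × 7 = 14.
Actual frame index = 12641 − 14 = 12627.

12627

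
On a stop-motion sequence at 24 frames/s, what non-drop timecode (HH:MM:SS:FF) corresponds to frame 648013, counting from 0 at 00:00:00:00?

07:30:00:13

648013 ÷ 24 = 27000 full seconds, remainder 13 frames.
27000 s = 7 h 30 min 0 s.
Timecode: 07:30:00:13.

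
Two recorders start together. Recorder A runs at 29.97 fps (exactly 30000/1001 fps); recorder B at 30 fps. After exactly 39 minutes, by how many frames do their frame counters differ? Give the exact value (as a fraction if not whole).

39 min = 2340 s.
A emits 30000/1001 × 2340 = 5400000/77 frames; B emits 30 × 2340 = 70200.
Difference = 5400/77 frames (≈ 70.1299); B is ahead of A.

5400/77 frames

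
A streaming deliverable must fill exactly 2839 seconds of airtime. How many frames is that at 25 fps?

Frames = 2839 × 25 = 70975.

70975 frames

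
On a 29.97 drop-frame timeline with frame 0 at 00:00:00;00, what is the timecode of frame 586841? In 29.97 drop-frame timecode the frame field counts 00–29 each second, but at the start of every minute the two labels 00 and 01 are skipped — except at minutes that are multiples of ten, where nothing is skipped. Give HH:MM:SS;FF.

05:26:20;29

Each 10-minute DF block holds 10 × 60 × 30 − 9 × 2 = 17982 frames. 586841 ÷ 17982 → 32 full blocks, remainder 11417.
Within the partial block the first minute is 1800 frames and each further minute 1798, so 6 further minute boundaries passed. Total skipped labels = 18 × 32 + 2 × 6 = 588.
Non-drop label index = 586841 + 588 = 587429; at 30 labels/s that is 05:26:20:29, i.e. DF 05:26:20;29.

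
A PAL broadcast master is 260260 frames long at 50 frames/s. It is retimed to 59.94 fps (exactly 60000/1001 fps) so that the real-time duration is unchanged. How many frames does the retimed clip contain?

312000 frames

Target frames = source frames × (target rate / source rate) = 260260 × (60000/1001)/(50) = 260260 × 1200/1001 = 312000.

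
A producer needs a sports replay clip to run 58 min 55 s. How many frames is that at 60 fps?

212100 frames

58 min 55 s = 3535 s.
Frames = 3535 × 60 = 212100.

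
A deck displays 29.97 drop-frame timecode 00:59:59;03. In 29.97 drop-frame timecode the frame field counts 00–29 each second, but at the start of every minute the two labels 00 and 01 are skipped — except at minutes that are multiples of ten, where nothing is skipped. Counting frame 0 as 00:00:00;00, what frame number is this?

107865

As if non-drop at 30 labels/s: (0 × 3600 + 59 × 60 + 59) × 30 + 3 = 107973.
Minute boundaries passed: 59; those not divisible by 10: 59 − 5 = 54; dropped labels = 2 × 54 = 108.
Actual frame index = 107973 − 108 = 107865.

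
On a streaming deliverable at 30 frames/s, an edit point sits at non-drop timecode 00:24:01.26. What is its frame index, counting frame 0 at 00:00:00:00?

43256

Total seconds to the label: (0 × 3600 + 24 × 60 + 1) = 1441.
Frame index = 1441 × 30 + 26 = 43256.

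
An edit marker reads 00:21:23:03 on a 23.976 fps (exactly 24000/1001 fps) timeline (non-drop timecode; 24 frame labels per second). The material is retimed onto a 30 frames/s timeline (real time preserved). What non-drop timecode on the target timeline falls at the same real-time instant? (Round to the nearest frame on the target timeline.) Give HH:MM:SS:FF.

00:21:24:12

Source frame index: (0×3600 + 21×60 + 23) × 24 + 3 = 30795.
Real time: 30795 / (24000/1001) = 2055053/1600 s.
Target frame: (2055053/1600) × (30) = 6165159/160 ≈ 38532.244 → 38532.
At 30 labels/s: frame 38532 → 00:21:24:12.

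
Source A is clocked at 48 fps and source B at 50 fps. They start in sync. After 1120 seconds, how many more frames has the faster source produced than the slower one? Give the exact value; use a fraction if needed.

2240 frames

A emits 48 × 1120 = 53760 frames; B emits 50 × 1120 = 56000.
Difference = 2240 frames; B is ahead of A.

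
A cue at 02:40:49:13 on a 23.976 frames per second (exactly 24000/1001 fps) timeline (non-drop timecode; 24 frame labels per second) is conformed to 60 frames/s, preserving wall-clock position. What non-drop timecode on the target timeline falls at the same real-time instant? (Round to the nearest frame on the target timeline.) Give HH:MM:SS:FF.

02:40:59:11

Source frame index: (2×3600 + 40×60 + 49) × 24 + 13 = 231589.
Real time: 231589 / (24000/1001) = 231820589/24000 s.
Target frame: (231820589/24000) × (60) = 231820589/400 ≈ 579551.473 → 579551.
At 60 labels/s: frame 579551 → 02:40:59:11.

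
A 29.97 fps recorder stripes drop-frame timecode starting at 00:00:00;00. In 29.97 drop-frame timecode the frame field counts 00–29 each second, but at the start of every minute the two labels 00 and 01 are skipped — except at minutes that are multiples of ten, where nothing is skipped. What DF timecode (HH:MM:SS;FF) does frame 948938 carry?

Ten DF minutes hold 17982 frames, so frame 948938 lies in block 52 (frames 935064–953045) with 13874 frames into that block.
The block's first minute is 1800 frames and the rest 1798 each; 13874 frames reaches minute 7, so 52 × 18 + 7 × 2 = 950 labels have been skipped so far.
Adding those back, label number 948938 + 950 = 949888 at 30 labels/s is 31662 s + 28 f = 8 h 47 min 42 s frame 28, i.e. 08:47:42;28.

08:47:42;28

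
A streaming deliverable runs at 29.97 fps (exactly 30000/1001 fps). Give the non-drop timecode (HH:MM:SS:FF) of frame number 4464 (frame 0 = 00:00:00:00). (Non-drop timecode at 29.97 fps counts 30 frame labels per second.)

4464 ÷ 30 = 148 full seconds, remainder 24 frames.
148 s = 0 h 2 min 28 s.
Timecode: 00:02:28:24.

00:02:28:24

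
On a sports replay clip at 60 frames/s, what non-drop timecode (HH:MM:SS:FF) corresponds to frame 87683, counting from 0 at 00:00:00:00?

00:24:21:23

87683 ÷ 60 = 1461 full seconds, remainder 23 frames.
1461 s = 0 h 24 min 21 s.
Timecode: 00:24:21:23.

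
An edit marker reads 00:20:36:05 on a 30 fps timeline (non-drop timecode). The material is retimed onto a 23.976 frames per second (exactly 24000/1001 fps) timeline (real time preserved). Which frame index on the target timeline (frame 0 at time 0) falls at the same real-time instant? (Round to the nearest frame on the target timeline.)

Source frame index: (0×3600 + 20×60 + 36) × 30 + 5 = 37085.
Real time: 37085 / (30) = 7417/6 s.
Target frame: (7417/6) × (24000/1001) = 29668000/1001 ≈ 29638.362 → 29638.

frame 29638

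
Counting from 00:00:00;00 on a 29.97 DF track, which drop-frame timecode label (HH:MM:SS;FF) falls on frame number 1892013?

17:32:10;07

Each 10-minute DF block holds 10 × 60 × 30 − 9 × 2 = 17982 frames. 1892013 ÷ 17982 → 105 full blocks, remainder 3903.
Within the partial block the first minute is 1800 frames and each further minute 1798, so 2 further minute boundaries passed. Total skipped labels = 18 × 105 + 2 × 2 = 1894.
Non-drop label index = 1892013 + 1894 = 1893907; at 30 labels/s that is 17:32:10:07, i.e. DF 17:32:10;07.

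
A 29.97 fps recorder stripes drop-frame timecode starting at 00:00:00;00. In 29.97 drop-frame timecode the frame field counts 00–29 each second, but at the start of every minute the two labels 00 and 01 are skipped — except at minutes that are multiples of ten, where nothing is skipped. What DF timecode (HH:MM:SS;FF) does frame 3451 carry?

00:01:55;03

Ten DF minutes hold 17982 frames, so frame 3451 lies in block 0 (frames 0–17981) with 3451 frames into that block.
The block's first minute is 1800 frames and the rest 1798 each; 3451 frames reaches minute 1, so 0 × 18 + 1 × 2 = 2 labels have been skipped so far.
Adding those back, label number 3451 + 2 = 3453 at 30 labels/s is 115 s + 3 f = 0 h 1 min 55 s frame 3, i.e. 00:01:55;03.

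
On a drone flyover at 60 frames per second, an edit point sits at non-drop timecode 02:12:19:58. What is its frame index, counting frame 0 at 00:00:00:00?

Total seconds to the label: (2 × 3600 + 12 × 60 + 19) = 7939.
Frame index = 7939 × 60 + 58 = 476398.

frame 476398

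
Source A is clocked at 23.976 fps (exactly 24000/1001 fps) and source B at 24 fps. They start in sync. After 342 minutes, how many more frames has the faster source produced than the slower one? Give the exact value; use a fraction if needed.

342 min = 20520 s.
A emits 24000/1001 × 20520 = 492480000/1001 frames; B emits 24 × 20520 = 492480.
Difference = 492480/1001 frames (≈ 491.9880); B is ahead of A.

492480/1001 frames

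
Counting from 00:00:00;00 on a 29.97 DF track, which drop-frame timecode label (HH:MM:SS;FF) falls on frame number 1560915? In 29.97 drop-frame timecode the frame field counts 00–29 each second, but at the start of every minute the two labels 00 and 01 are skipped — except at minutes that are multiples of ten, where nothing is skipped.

14:28:02;19

Ten DF minutes hold 17982 frames, so frame 1560915 lies in block 86 (frames 1546452–1564433) with 14463 frames into that block.
The block's first minute is 1800 frames and the rest 1798 each; 14463 frames reaches minute 8, so 86 × 18 + 8 × 2 = 1564 labels have been skipped so far.
Adding those back, label number 1560915 + 1564 = 1562479 at 30 labels/s is 52082 s + 19 f = 14 h 28 min 2 s frame 19, i.e. 14:28:02;19.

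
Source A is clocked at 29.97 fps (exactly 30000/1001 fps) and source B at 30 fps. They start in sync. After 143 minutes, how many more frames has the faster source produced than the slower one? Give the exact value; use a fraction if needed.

143 min = 8580 s.
A emits 30000/1001 × 8580 = 1800000/7 frames; B emits 30 × 8580 = 257400.
Difference = 1800/7 frames (≈ 257.1429); B is ahead of A.

1800/7 frames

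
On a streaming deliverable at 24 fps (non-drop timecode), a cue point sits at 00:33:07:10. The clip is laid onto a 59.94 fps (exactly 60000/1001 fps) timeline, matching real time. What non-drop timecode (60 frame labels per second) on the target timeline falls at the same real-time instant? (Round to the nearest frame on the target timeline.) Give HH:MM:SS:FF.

00:33:05:26

Source frame index: (0×3600 + 33×60 + 7) × 24 + 10 = 47698.
Real time: 47698 / (24) = 23849/12 s.
Target frame: (23849/12) × (60000/1001) = 17035000/143 ≈ 119125.874 → 119126.
At 60 labels/s: frame 119126 → 00:33:05:26.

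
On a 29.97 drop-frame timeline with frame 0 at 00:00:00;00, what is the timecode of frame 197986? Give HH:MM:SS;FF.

01:50:06;04

Each 10-minute DF block holds 10 × 60 × 30 − 9 × 2 = 17982 frames. 197986 ÷ 17982 → 11 full blocks, remainder 184.
Within the partial block the first minute is 1800 frames and each further minute 1798, so 0 further minute boundaries passed. Total skipped labels = 18 × 11 + 2 × 0 = 198.
Non-drop label index = 197986 + 198 = 198184; at 30 labels/s that is 01:50:06:04, i.e. DF 01:50:06;04.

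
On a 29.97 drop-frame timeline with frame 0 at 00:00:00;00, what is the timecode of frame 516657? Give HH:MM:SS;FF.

04:47:19;05

Each 10-minute DF block holds 10 × 60 × 30 − 9 × 2 = 17982 frames. 516657 ÷ 17982 → 28 full blocks, remainder 13161.
Within the partial block the first minute is 1800 frames and each further minute 1798, so 7 further minute boundaries passed. Total skipped labels = 18 × 28 + 2 × 7 = 518.
Non-drop label index = 516657 + 518 = 517175; at 30 labels/s that is 04:47:19:05, i.e. DF 04:47:19;05.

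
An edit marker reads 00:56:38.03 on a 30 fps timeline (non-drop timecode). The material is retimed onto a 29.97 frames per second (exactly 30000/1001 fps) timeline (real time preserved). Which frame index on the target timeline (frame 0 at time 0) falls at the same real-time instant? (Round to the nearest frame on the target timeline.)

frame 101841

Source frame index: (0×3600 + 56×60 + 38) × 30 + 3 = 101943.
Real time: 101943 / (30) = 33981/10 s.
Target frame: (33981/10) × (30000/1001) = 101943000/1001 ≈ 101841.159 → 101841.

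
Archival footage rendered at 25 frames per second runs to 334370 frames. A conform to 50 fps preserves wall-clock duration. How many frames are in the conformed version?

Target frames = source frames × (target rate / source rate) = 334370 × (50)/(25) = 334370 × 2 = 668740.

668740 frames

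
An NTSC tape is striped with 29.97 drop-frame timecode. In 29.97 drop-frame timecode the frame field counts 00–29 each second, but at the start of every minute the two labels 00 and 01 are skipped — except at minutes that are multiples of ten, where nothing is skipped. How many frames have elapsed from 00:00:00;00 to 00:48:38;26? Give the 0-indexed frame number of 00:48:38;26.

87478

Complete 10-minute blocks: 4, each 17982 frames → 71928.
Remaining 8 whole minutes in the current block: 1800 + 7 × 1798 = 14386 frames.
Within the current minute: 38 × 30 + 26 − 2 = 1164 (labels ;00/;01 skipped at this minute). Total = 71928 + 14386 + 1164 = 87478.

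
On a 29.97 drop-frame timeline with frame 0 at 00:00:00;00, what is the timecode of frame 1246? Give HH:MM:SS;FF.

Each 10-minute DF block holds 10 × 60 × 30 − 9 × 2 = 17982 frames. 1246 ÷ 17982 → 0 full blocks, remainder 1246.
Within the partial block the first minute is 1800 frames and each further minute 1798, so 0 further minute boundaries passed. Total skipped labels = 18 × 0 + 2 × 0 = 0.
Non-drop label index = 1246 + 0 = 1246; at 30 labels/s that is 00:00:41:16, i.e. DF 00:00:41;16.

00:00:41;16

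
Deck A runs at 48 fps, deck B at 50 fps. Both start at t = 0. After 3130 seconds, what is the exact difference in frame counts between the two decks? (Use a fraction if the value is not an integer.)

A emits 48 × 3130 = 150240 frames; B emits 50 × 3130 = 156500.
Difference = 6260 frames; B is ahead of A.

6260 frames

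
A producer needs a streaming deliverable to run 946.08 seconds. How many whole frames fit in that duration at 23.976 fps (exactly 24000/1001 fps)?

22683 frames

Frames = 946.08 × 24000/1001 = 22705920/1001 ≈ 22683.2368.
Complete frames: 22683.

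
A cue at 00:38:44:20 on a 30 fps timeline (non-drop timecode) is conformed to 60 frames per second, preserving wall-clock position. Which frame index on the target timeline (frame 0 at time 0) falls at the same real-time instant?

Source frame index: (0×3600 + 38×60 + 44) × 30 + 20 = 69740.
Real time: 69740 / (30) = 6974/3 s.
Target frame: (6974/3) × (60) = 139480.

frame 139480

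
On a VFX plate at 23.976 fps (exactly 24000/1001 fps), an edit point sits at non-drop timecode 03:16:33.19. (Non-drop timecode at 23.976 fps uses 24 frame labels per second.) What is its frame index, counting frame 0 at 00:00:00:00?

frame 283051

Total seconds to the label: (3 × 3600 + 16 × 60 + 33) = 11793.
Frame index = 11793 × 24 + 19 = 283051.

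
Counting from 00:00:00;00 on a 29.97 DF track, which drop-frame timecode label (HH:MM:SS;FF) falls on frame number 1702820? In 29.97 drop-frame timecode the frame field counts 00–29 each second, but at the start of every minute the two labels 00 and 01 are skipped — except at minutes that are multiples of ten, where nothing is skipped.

Each 10-minute DF block holds 10 × 60 × 30 − 9 × 2 = 17982 frames. 1702820 ÷ 17982 → 94 full blocks, remainder 12512.
Within the partial block the first minute is 1800 frames and each further minute 1798, so 6 further minute boundaries passed. Total skipped labels = 18 × 94 + 2 × 6 = 1704.
Non-drop label index = 1702820 + 1704 = 1704524; at 30 labels/s that is 15:46:57:14, i.e. DF 15:46:57;14.

15:46:57;14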